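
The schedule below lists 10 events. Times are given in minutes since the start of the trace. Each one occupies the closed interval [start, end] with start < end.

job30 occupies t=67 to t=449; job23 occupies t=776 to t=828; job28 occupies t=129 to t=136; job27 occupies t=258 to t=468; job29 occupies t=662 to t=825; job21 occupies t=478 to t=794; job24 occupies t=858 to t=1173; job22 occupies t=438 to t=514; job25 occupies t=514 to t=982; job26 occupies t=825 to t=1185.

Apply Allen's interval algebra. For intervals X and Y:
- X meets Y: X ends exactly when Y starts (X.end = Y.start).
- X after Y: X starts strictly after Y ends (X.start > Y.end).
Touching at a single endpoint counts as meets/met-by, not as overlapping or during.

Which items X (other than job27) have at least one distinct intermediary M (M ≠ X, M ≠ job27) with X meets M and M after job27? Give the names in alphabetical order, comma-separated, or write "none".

Target job27 = [t=258, t=468].
Intermediaries M with M after job27: job21, job23, job24, job25, job26, job29.
Via job21 — items with X meets job21: none.
Via job23 — items with X meets job23: none.
Via job24 — items with X meets job24: none.
Via job25 — items with X meets job25: job22.
Via job26 — items with X meets job26: job29.
Via job29 — items with X meets job29: none.
Union: job22, job29.

job22, job29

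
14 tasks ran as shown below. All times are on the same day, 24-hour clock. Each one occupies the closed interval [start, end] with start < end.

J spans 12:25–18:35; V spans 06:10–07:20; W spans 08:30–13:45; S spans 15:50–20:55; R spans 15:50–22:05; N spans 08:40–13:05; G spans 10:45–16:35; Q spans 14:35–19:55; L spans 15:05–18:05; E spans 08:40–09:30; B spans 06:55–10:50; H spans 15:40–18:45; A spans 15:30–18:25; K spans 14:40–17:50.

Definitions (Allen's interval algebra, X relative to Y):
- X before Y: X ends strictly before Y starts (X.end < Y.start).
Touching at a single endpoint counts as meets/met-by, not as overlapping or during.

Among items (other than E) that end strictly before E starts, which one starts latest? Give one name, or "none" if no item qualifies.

V

Target E = [08:40, 09:30].
A [15:30, 18:25] → after → excluded.
B [06:55, 10:50] → contains → excluded.
G [10:45, 16:35] → after → excluded.
H [15:40, 18:45] → after → excluded.
J [12:25, 18:35] → after → excluded.
K [14:40, 17:50] → after → excluded.
L [15:05, 18:05] → after → excluded.
N [08:40, 13:05] → started-by → excluded.
Q [14:35, 19:55] → after → excluded.
R [15:50, 22:05] → after → excluded.
S [15:50, 20:55] → after → excluded.
V [06:10, 07:20] → before → candidate.
W [08:30, 13:45] → contains → excluded.
Among candidates, latest start is 06:10 → V.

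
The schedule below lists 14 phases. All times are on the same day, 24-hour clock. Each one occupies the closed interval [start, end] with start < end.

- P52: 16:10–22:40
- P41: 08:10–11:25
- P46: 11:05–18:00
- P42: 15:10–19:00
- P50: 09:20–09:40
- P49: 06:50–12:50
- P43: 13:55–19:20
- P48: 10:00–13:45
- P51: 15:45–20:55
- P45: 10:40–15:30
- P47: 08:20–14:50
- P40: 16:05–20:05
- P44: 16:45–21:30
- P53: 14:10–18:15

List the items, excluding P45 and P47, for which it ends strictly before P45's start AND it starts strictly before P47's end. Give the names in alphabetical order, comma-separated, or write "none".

P50

Conditions: its end is strictly before P45's start (X.end < 10:40) AND its start is strictly before P47's end (X.start < 14:50).
P40: end 20:05 < 10:40? ✗; start 16:05 < 14:50? ✗ → no.
P41: end 11:25 < 10:40? ✗; start 08:10 < 14:50? ✓ → no.
P42: end 19:00 < 10:40? ✗; start 15:10 < 14:50? ✗ → no.
P43: end 19:20 < 10:40? ✗; start 13:55 < 14:50? ✓ → no.
P44: end 21:30 < 10:40? ✗; start 16:45 < 14:50? ✗ → no.
P46: end 18:00 < 10:40? ✗; start 11:05 < 14:50? ✓ → no.
P48: end 13:45 < 10:40? ✗; start 10:00 < 14:50? ✓ → no.
P49: end 12:50 < 10:40? ✗; start 06:50 < 14:50? ✓ → no.
P50: end 09:40 < 10:40? ✓; start 09:20 < 14:50? ✓ → yes.
P51: end 20:55 < 10:40? ✗; start 15:45 < 14:50? ✗ → no.
P52: end 22:40 < 10:40? ✗; start 16:10 < 14:50? ✗ → no.
P53: end 18:15 < 10:40? ✗; start 14:10 < 14:50? ✓ → no.
Result: P50.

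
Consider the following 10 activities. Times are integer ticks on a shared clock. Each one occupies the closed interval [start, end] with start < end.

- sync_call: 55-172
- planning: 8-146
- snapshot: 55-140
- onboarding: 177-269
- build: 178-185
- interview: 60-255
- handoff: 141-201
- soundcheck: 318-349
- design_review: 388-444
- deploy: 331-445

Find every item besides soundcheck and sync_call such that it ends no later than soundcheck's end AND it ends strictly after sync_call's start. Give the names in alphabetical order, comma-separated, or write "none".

Conditions: its end is no later than soundcheck's end (X.end <= 349) AND its end is strictly after sync_call's start (X.end > 55).
build: end 185 <= 349? ✓; end 185 > 55? ✓ → yes.
deploy: end 445 <= 349? ✗; end 445 > 55? ✓ → no.
design_review: end 444 <= 349? ✗; end 444 > 55? ✓ → no.
handoff: end 201 <= 349? ✓; end 201 > 55? ✓ → yes.
interview: end 255 <= 349? ✓; end 255 > 55? ✓ → yes.
onboarding: end 269 <= 349? ✓; end 269 > 55? ✓ → yes.
planning: end 146 <= 349? ✓; end 146 > 55? ✓ → yes.
snapshot: end 140 <= 349? ✓; end 140 > 55? ✓ → yes.
Result: build, handoff, interview, onboarding, planning, snapshot.

build, handoff, interview, onboarding, planning, snapshot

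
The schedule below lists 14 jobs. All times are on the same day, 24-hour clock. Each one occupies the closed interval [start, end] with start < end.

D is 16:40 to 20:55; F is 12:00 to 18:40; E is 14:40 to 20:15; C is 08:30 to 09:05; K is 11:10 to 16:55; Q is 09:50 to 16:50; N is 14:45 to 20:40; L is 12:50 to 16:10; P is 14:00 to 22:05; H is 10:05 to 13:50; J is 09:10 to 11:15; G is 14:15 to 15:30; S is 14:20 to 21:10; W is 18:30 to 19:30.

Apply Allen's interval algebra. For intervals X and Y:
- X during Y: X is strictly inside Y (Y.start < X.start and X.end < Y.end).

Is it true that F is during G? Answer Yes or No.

F = [12:00, 18:40], G = [14:15, 15:30].
Actual relation of F to G: contains.
Asked whether 'during' holds → No.

No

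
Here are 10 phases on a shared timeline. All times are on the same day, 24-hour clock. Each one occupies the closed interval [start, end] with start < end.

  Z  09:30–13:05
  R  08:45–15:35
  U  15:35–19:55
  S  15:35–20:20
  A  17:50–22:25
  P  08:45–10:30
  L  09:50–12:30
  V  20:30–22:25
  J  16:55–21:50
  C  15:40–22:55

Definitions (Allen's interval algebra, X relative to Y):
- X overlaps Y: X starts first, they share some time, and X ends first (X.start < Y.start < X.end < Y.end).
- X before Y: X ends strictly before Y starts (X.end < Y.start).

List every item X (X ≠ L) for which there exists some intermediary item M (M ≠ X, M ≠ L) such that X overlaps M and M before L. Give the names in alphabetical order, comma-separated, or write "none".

Target L = [09:50, 12:30].
Intermediaries M with M before L: none.
Union: none.

none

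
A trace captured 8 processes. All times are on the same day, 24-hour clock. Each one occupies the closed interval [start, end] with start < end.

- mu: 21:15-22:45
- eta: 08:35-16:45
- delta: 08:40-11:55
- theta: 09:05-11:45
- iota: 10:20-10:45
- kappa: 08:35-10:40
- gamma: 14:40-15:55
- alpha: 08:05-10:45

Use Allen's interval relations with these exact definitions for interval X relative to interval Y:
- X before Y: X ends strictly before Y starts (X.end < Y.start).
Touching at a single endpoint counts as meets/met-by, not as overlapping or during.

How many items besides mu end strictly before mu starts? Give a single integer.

Target mu = [21:15, 22:45].
alpha [08:05, 10:45] → before → counts.
delta [08:40, 11:55] → before → counts.
eta [08:35, 16:45] → before → counts.
gamma [14:40, 15:55] → before → counts.
iota [10:20, 10:45] → before → counts.
kappa [08:35, 10:40] → before → counts.
theta [09:05, 11:45] → before → counts.
Total: 7.

7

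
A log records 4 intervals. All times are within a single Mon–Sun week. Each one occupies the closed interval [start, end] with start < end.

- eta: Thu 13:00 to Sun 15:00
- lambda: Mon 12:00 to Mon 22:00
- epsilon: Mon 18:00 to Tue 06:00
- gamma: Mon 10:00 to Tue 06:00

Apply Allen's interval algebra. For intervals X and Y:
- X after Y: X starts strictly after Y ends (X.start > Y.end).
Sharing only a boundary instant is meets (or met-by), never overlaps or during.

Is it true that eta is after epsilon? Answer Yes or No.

eta = [Thu 13:00, Sun 15:00], epsilon = [Mon 18:00, Tue 06:00].
Actual relation of eta to epsilon: after.
Asked whether 'after' holds → Yes.

Yes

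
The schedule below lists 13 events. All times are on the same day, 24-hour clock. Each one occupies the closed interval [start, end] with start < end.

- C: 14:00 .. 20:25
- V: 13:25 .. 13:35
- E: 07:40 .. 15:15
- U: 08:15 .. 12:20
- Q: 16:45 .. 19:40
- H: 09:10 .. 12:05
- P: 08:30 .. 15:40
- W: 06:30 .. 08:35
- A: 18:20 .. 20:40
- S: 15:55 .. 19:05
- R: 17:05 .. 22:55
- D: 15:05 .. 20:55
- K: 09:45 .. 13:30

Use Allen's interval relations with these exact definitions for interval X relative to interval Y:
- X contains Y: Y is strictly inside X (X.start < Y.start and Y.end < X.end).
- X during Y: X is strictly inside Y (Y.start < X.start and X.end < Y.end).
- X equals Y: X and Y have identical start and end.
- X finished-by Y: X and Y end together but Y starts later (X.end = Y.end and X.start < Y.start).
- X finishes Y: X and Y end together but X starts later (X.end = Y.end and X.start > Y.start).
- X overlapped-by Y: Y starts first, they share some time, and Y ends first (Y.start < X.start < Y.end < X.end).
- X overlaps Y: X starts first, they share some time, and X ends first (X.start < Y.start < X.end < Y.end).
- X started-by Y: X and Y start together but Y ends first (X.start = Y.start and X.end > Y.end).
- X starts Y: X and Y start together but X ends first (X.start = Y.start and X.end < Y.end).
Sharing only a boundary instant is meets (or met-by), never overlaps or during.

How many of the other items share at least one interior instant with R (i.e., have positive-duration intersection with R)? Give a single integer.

5

Target R = [17:05, 22:55].
A [18:20, 20:40] → during → counts.
C [14:00, 20:25] → overlaps → counts.
D [15:05, 20:55] → overlaps → counts.
E [07:40, 15:15] → before → no.
H [09:10, 12:05] → before → no.
K [09:45, 13:30] → before → no.
P [08:30, 15:40] → before → no.
Q [16:45, 19:40] → overlaps → counts.
S [15:55, 19:05] → overlaps → counts.
U [08:15, 12:20] → before → no.
V [13:25, 13:35] → before → no.
W [06:30, 08:35] → before → no.
Total: 5.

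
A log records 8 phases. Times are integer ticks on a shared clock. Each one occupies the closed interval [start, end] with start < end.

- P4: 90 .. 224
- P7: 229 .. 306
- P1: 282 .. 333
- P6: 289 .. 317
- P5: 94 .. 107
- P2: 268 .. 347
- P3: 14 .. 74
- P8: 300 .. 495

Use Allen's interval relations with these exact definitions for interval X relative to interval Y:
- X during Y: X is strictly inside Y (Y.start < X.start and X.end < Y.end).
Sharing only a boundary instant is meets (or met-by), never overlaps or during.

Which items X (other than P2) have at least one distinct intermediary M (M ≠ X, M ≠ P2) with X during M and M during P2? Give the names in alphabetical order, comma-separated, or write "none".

P6

Target P2 = [268, 347].
Intermediaries M with M during P2: P1, P6.
Via P1 — items with X during P1: P6.
Via P6 — items with X during P6: none.
Union: P6.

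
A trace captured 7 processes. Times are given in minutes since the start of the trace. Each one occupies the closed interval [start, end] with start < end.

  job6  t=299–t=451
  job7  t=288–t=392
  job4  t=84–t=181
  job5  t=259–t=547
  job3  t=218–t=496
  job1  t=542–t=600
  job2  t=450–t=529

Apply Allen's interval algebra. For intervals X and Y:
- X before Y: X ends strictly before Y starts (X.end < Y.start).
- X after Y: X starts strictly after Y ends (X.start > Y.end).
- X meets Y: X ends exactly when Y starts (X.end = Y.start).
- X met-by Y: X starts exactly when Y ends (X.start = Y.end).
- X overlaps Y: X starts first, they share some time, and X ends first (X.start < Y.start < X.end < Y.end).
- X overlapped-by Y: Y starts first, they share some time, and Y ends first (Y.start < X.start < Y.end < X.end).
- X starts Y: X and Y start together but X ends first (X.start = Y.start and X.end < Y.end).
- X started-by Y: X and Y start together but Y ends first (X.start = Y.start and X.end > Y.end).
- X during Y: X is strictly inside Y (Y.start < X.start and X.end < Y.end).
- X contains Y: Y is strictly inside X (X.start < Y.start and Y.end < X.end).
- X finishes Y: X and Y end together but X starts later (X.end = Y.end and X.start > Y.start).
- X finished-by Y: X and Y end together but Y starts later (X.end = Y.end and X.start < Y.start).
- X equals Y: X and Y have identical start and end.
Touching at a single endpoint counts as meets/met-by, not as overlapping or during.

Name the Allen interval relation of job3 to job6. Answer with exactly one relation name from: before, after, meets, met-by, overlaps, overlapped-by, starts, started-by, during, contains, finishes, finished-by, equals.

job3 = [t=218, t=496]; job6 = [t=299, t=451].
Compare endpoints: job3.start < job6.start, job3.start < job6.end, job3.end > job6.start, job3.end > job6.end.
That pattern is 'contains'.

contains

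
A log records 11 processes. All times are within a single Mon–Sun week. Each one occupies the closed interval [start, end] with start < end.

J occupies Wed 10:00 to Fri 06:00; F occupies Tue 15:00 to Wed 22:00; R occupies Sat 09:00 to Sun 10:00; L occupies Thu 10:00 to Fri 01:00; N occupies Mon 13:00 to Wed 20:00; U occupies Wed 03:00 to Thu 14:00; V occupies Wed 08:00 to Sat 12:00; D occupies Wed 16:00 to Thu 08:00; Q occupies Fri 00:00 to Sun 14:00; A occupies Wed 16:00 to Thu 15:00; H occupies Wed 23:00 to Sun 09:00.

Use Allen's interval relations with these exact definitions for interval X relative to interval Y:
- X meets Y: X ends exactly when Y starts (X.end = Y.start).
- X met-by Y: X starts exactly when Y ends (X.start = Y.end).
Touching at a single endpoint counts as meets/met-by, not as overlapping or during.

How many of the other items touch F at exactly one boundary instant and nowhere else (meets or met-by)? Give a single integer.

0

Target F = [Tue 15:00, Wed 22:00].
A [Wed 16:00, Thu 15:00] → overlapped-by → no.
D [Wed 16:00, Thu 08:00] → overlapped-by → no.
H [Wed 23:00, Sun 09:00] → after → no.
J [Wed 10:00, Fri 06:00] → overlapped-by → no.
L [Thu 10:00, Fri 01:00] → after → no.
N [Mon 13:00, Wed 20:00] → overlaps → no.
Q [Fri 00:00, Sun 14:00] → after → no.
R [Sat 09:00, Sun 10:00] → after → no.
U [Wed 03:00, Thu 14:00] → overlapped-by → no.
V [Wed 08:00, Sat 12:00] → overlapped-by → no.
Total: 0.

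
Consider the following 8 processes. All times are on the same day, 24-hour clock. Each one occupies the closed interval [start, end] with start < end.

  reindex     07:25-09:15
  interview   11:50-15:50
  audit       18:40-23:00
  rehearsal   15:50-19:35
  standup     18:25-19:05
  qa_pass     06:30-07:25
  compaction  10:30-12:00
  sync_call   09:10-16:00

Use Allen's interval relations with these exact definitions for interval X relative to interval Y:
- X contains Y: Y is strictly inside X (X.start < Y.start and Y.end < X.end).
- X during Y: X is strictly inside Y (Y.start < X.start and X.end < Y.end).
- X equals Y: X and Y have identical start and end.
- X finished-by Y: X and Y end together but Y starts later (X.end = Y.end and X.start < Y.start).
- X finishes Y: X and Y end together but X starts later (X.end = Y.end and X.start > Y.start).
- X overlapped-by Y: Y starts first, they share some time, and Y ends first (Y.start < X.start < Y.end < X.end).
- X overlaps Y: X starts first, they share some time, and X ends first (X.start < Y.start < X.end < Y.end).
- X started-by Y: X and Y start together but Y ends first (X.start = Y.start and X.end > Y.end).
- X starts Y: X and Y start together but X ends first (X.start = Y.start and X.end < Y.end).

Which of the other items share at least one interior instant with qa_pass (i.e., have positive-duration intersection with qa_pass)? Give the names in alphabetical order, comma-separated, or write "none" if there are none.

none

Target qa_pass = [06:30, 07:25].
audit [18:40, 23:00] → after → no.
compaction [10:30, 12:00] → after → no.
interview [11:50, 15:50] → after → no.
rehearsal [15:50, 19:35] → after → no.
reindex [07:25, 09:15] → met-by → no.
standup [18:25, 19:05] → after → no.
sync_call [09:10, 16:00] → after → no.
Result: none.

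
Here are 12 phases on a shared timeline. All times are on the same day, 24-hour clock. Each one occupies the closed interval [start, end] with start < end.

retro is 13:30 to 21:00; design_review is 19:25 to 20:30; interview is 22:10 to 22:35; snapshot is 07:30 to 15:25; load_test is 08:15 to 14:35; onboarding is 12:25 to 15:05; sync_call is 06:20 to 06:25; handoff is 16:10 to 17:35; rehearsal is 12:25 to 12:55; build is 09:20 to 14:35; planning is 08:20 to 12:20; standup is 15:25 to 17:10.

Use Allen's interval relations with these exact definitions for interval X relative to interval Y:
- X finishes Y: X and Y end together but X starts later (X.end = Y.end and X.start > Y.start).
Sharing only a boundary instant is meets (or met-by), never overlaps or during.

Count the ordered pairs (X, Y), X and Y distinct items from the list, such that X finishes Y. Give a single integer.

1

Checking all 132 ordered pairs for relation 'finishes'; matching pairs in alphabetical order:
(build, load_test): build finishes load_test ✓
Count: 1.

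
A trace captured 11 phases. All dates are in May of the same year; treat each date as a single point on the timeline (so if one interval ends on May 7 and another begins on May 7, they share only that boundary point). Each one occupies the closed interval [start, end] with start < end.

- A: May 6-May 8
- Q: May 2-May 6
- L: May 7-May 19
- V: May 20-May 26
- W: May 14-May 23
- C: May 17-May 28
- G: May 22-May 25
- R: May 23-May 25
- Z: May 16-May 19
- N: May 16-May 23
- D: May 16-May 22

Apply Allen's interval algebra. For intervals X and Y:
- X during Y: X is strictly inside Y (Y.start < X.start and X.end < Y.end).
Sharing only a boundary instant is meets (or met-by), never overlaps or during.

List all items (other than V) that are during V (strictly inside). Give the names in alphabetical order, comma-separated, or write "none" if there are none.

Target V = [May 20, May 26].
A [May 6, May 8] → before → no.
C [May 17, May 28] → contains → no.
D [May 16, May 22] → overlaps → no.
G [May 22, May 25] → during → yes.
L [May 7, May 19] → before → no.
N [May 16, May 23] → overlaps → no.
Q [May 2, May 6] → before → no.
R [May 23, May 25] → during → yes.
W [May 14, May 23] → overlaps → no.
Z [May 16, May 19] → before → no.
Result: G, R.

G, R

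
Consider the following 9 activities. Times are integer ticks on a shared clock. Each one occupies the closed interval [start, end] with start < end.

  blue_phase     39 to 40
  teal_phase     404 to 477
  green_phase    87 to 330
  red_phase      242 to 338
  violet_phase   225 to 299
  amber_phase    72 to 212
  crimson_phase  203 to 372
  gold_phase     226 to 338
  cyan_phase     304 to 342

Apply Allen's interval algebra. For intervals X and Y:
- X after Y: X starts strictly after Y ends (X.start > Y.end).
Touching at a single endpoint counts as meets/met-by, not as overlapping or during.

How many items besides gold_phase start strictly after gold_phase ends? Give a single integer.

1

Target gold_phase = [226, 338].
amber_phase [72, 212] → before → no.
blue_phase [39, 40] → before → no.
crimson_phase [203, 372] → contains → no.
cyan_phase [304, 342] → overlapped-by → no.
green_phase [87, 330] → overlaps → no.
red_phase [242, 338] → finishes → no.
teal_phase [404, 477] → after → counts.
violet_phase [225, 299] → overlaps → no.
Total: 1.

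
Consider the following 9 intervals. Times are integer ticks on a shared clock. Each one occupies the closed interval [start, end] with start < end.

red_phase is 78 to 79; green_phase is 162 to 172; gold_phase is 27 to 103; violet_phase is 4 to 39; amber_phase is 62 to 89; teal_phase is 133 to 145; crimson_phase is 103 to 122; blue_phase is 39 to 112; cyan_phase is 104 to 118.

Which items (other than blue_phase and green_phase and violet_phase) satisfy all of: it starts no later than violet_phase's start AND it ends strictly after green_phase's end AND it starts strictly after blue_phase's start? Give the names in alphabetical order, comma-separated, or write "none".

none

Conditions: its start is no later than violet_phase's start (X.start <= 4) AND its end is strictly after green_phase's end (X.end > 172) AND its start is strictly after blue_phase's start (X.start > 39).
amber_phase: start 62 <= 4? ✗; end 89 > 172? ✗; start 62 > 39? ✓ → no.
crimson_phase: start 103 <= 4? ✗; end 122 > 172? ✗; start 103 > 39? ✓ → no.
cyan_phase: start 104 <= 4? ✗; end 118 > 172? ✗; start 104 > 39? ✓ → no.
gold_phase: start 27 <= 4? ✗; end 103 > 172? ✗; start 27 > 39? ✗ → no.
red_phase: start 78 <= 4? ✗; end 79 > 172? ✗; start 78 > 39? ✓ → no.
teal_phase: start 133 <= 4? ✗; end 145 > 172? ✗; start 133 > 39? ✓ → no.
Result: none.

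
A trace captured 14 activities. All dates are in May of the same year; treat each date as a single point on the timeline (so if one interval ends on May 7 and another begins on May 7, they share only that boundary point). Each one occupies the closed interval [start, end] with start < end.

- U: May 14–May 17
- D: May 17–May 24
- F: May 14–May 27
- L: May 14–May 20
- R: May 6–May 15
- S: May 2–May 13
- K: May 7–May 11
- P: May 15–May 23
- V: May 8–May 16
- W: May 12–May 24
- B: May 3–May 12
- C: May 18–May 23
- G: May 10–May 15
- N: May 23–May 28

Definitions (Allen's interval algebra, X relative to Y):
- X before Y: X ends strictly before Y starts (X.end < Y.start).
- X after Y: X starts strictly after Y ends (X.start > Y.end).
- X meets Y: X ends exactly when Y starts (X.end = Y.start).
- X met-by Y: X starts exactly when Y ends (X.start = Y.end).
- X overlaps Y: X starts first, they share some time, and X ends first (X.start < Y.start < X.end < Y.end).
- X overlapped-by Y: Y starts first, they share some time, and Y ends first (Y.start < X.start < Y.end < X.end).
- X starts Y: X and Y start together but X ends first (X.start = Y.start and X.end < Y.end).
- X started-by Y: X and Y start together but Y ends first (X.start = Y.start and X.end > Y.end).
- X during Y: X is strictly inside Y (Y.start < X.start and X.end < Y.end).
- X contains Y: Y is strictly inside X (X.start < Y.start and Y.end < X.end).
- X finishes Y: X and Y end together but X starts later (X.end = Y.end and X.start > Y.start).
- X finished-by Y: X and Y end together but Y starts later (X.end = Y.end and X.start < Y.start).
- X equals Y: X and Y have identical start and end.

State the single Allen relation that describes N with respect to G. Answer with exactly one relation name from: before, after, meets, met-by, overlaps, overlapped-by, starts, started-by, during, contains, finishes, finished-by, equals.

N = [May 23, May 28]; G = [May 10, May 15].
Compare endpoints: N.start > G.start, N.start > G.end, N.end > G.start, N.end > G.end.
That pattern is 'after'.

after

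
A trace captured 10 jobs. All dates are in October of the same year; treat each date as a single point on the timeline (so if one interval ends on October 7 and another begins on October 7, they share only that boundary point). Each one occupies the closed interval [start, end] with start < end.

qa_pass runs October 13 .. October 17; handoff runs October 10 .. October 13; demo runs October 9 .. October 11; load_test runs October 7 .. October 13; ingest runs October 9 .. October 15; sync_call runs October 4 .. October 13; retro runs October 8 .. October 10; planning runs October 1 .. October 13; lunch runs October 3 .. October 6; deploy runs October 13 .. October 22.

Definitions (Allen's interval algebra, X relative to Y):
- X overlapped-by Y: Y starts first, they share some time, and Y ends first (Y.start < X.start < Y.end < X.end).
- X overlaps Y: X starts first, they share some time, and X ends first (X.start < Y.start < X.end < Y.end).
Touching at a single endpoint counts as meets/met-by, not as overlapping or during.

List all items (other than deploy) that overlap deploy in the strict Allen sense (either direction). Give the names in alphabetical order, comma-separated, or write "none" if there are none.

Target deploy = [October 13, October 22].
demo [October 9, October 11] → before → no.
handoff [October 10, October 13] → meets → no.
ingest [October 9, October 15] → overlaps → yes.
load_test [October 7, October 13] → meets → no.
lunch [October 3, October 6] → before → no.
planning [October 1, October 13] → meets → no.
qa_pass [October 13, October 17] → starts → no.
retro [October 8, October 10] → before → no.
sync_call [October 4, October 13] → meets → no.
Result: ingest.

ingest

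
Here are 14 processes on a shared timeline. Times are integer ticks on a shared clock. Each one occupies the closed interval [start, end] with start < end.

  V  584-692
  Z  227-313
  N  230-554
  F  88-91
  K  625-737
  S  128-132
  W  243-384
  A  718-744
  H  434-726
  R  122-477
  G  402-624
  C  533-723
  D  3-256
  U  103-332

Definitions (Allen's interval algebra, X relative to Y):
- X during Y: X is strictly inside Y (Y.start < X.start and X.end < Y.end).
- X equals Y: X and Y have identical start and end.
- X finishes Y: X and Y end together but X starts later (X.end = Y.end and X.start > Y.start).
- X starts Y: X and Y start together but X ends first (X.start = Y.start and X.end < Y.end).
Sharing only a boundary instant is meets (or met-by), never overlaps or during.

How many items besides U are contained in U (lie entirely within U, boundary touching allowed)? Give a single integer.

2

Target U = [103, 332].
A [718, 744] → after → no.
C [533, 723] → after → no.
D [3, 256] → overlaps → no.
F [88, 91] → before → no.
G [402, 624] → after → no.
H [434, 726] → after → no.
K [625, 737] → after → no.
N [230, 554] → overlapped-by → no.
R [122, 477] → overlapped-by → no.
S [128, 132] → during → counts.
V [584, 692] → after → no.
W [243, 384] → overlapped-by → no.
Z [227, 313] → during → counts.
Total: 2.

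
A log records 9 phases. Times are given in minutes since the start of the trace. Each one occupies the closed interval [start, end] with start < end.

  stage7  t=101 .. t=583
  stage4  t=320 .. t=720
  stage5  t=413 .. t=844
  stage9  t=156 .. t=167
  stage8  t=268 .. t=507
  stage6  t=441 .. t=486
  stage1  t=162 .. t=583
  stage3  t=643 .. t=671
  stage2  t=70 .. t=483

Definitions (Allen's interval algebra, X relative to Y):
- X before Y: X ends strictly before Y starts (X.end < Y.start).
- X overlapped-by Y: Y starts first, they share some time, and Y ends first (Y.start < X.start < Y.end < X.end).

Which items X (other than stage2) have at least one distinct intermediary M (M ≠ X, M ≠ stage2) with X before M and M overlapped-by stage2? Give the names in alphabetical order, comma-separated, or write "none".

stage9

Target stage2 = [t=70, t=483].
Intermediaries M with M overlapped-by stage2: stage1, stage4, stage5, stage6, stage7, stage8.
Via stage1 — items with X before stage1: none.
Via stage4 — items with X before stage4: stage9.
Via stage5 — items with X before stage5: stage9.
Via stage6 — items with X before stage6: stage9.
Via stage7 — items with X before stage7: none.
Via stage8 — items with X before stage8: stage9.
Union: stage9.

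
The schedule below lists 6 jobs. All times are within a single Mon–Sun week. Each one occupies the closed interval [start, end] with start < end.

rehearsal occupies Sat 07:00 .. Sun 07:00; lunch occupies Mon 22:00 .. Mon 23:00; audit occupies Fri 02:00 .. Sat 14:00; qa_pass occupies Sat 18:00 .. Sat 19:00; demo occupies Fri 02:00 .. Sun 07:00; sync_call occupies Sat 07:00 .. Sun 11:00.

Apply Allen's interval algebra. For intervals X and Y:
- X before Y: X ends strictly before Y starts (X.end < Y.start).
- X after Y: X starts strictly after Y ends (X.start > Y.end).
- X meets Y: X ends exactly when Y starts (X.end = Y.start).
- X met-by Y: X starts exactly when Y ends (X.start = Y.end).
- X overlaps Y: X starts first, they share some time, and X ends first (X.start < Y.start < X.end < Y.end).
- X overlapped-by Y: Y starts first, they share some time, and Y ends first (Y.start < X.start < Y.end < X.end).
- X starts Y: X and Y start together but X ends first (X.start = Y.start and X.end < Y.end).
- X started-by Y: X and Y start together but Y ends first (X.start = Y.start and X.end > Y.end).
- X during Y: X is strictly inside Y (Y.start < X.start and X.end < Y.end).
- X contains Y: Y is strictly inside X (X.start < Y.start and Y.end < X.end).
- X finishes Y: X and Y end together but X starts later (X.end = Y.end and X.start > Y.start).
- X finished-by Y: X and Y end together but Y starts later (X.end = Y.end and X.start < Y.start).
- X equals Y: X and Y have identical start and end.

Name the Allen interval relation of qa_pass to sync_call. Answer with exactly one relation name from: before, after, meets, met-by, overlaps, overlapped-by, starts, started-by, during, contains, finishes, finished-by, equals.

qa_pass = [Sat 18:00, Sat 19:00]; sync_call = [Sat 07:00, Sun 11:00].
Compare endpoints: qa_pass.start > sync_call.start, qa_pass.start < sync_call.end, qa_pass.end > sync_call.start, qa_pass.end < sync_call.end.
That pattern is 'during'.

during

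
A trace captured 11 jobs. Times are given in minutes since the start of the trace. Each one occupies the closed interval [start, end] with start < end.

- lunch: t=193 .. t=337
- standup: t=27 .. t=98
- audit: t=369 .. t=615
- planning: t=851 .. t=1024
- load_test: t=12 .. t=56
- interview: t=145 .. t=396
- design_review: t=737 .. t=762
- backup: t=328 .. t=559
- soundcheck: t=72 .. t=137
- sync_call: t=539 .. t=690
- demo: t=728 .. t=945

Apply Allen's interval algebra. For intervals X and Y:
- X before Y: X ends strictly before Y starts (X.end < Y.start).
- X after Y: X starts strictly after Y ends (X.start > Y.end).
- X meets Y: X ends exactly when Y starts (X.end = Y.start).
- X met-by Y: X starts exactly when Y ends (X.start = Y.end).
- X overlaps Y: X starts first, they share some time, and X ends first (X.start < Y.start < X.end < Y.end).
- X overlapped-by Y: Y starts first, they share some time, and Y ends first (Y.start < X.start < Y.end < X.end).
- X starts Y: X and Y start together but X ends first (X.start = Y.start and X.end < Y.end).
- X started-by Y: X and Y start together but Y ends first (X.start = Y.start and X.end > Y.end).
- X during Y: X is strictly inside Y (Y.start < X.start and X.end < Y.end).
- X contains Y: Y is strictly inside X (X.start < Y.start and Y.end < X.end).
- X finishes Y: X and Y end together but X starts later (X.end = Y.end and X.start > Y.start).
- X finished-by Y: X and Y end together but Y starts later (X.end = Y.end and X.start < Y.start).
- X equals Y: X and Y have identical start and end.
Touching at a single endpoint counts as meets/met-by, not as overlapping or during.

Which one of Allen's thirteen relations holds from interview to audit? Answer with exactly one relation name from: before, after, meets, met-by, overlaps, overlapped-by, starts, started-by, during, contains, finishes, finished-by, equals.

overlaps

interview = [t=145, t=396]; audit = [t=369, t=615].
Compare endpoints: interview.start < audit.start, interview.start < audit.end, interview.end > audit.start, interview.end < audit.end.
That pattern is 'overlaps'.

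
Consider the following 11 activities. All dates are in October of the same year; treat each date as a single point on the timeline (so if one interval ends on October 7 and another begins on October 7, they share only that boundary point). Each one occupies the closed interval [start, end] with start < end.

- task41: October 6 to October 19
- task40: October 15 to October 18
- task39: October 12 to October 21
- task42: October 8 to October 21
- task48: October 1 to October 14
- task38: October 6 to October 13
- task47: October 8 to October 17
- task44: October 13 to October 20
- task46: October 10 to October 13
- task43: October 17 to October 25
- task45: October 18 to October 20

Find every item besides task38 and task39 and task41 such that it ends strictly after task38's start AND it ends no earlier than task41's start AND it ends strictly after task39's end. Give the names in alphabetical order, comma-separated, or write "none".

task43

Conditions: its end is strictly after task38's start (X.end > October 6) AND its end is no earlier than task41's start (X.end >= October 6) AND its end is strictly after task39's end (X.end > October 21).
task40: end October 18 > October 6? ✓; end October 18 >= October 6? ✓; end October 18 > October 21? ✗ → no.
task42: end October 21 > October 6? ✓; end October 21 >= October 6? ✓; end October 21 > October 21? ✗ → no.
task43: end October 25 > October 6? ✓; end October 25 >= October 6? ✓; end October 25 > October 21? ✓ → yes.
task44: end October 20 > October 6? ✓; end October 20 >= October 6? ✓; end October 20 > October 21? ✗ → no.
task45: end October 20 > October 6? ✓; end October 20 >= October 6? ✓; end October 20 > October 21? ✗ → no.
task46: end October 13 > October 6? ✓; end October 13 >= October 6? ✓; end October 13 > October 21? ✗ → no.
task47: end October 17 > October 6? ✓; end October 17 >= October 6? ✓; end October 17 > October 21? ✗ → no.
task48: end October 14 > October 6? ✓; end October 14 >= October 6? ✓; end October 14 > October 21? ✗ → no.
Result: task43.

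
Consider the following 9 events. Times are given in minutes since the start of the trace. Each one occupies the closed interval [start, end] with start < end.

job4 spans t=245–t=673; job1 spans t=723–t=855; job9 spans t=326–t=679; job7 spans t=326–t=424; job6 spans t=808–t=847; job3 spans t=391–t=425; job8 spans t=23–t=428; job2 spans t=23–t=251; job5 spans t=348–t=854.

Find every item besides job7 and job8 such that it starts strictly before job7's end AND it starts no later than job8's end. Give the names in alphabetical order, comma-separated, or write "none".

job2, job3, job4, job5, job9

Conditions: its start is strictly before job7's end (X.start < t=424) AND its start is no later than job8's end (X.start <= t=428).
job1: start t=723 < t=424? ✗; start t=723 <= t=428? ✗ → no.
job2: start t=23 < t=424? ✓; start t=23 <= t=428? ✓ → yes.
job3: start t=391 < t=424? ✓; start t=391 <= t=428? ✓ → yes.
job4: start t=245 < t=424? ✓; start t=245 <= t=428? ✓ → yes.
job5: start t=348 < t=424? ✓; start t=348 <= t=428? ✓ → yes.
job6: start t=808 < t=424? ✗; start t=808 <= t=428? ✗ → no.
job9: start t=326 < t=424? ✓; start t=326 <= t=428? ✓ → yes.
Result: job2, job3, job4, job5, job9.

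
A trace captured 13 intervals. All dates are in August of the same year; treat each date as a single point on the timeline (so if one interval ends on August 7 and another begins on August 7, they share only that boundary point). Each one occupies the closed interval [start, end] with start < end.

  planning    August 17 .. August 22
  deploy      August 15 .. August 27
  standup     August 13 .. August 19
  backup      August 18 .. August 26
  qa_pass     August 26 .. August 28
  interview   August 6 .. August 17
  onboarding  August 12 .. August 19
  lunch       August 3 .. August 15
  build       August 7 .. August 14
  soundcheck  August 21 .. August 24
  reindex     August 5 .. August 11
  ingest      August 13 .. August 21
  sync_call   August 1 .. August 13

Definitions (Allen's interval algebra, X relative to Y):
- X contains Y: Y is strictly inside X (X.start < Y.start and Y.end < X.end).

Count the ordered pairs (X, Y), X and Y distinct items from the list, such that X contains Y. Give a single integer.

8

Checking all 156 ordered pairs for relation 'contains'; matching pairs in alphabetical order:
(backup, soundcheck): backup contains soundcheck ✓
(deploy, backup): deploy contains backup ✓
(deploy, planning): deploy contains planning ✓
(deploy, soundcheck): deploy contains soundcheck ✓
(interview, build): interview contains build ✓
(lunch, build): lunch contains build ✓
(lunch, reindex): lunch contains reindex ✓
(sync_call, reindex): sync_call contains reindex ✓
Count: 8.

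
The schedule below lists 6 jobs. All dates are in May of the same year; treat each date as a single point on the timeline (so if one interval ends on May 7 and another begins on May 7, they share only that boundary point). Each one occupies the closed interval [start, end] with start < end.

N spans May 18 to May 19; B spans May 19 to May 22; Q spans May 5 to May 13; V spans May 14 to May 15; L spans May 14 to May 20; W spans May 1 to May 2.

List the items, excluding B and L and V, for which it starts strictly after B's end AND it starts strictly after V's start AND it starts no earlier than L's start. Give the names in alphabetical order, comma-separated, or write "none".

Conditions: its start is strictly after B's end (X.start > May 22) AND its start is strictly after V's start (X.start > May 14) AND its start is no earlier than L's start (X.start >= May 14).
N: start May 18 > May 22? ✗; start May 18 > May 14? ✓; start May 18 >= May 14? ✓ → no.
Q: start May 5 > May 22? ✗; start May 5 > May 14? ✗; start May 5 >= May 14? ✗ → no.
W: start May 1 > May 22? ✗; start May 1 > May 14? ✗; start May 1 >= May 14? ✗ → no.
Result: none.

none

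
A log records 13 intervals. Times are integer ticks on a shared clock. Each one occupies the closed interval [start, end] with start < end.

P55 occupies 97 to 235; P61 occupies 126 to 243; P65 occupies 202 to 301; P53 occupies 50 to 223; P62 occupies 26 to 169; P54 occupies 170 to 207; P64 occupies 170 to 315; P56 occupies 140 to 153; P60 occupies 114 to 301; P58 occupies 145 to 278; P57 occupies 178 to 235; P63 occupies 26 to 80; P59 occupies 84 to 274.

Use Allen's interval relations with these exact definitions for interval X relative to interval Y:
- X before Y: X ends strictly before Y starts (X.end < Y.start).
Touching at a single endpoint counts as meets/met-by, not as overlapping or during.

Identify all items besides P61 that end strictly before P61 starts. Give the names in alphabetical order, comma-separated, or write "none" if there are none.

Target P61 = [126, 243].
P53 [50, 223] → overlaps → no.
P54 [170, 207] → during → no.
P55 [97, 235] → overlaps → no.
P56 [140, 153] → during → no.
P57 [178, 235] → during → no.
P58 [145, 278] → overlapped-by → no.
P59 [84, 274] → contains → no.
P60 [114, 301] → contains → no.
P62 [26, 169] → overlaps → no.
P63 [26, 80] → before → yes.
P64 [170, 315] → overlapped-by → no.
P65 [202, 301] → overlapped-by → no.
Result: P63.

P63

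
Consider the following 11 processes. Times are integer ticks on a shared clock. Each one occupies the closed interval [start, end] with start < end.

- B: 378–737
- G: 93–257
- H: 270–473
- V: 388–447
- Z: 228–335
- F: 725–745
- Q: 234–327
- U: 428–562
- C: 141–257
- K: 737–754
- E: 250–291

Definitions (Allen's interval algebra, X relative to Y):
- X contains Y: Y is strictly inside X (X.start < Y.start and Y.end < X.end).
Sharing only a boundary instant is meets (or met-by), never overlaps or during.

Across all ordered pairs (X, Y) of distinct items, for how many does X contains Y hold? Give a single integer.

Checking all 110 ordered pairs for relation 'contains'; matching pairs in alphabetical order:
(B, U): B contains U ✓
(B, V): B contains V ✓
(H, V): H contains V ✓
(Q, E): Q contains E ✓
(Z, E): Z contains E ✓
(Z, Q): Z contains Q ✓
Count: 6.

6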